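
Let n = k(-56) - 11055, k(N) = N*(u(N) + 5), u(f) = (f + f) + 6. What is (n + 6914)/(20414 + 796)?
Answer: 1/14 ≈ 0.071429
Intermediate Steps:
u(f) = 6 + 2*f (u(f) = 2*f + 6 = 6 + 2*f)
k(N) = N*(11 + 2*N) (k(N) = N*((6 + 2*N) + 5) = N*(11 + 2*N))
n = -5399 (n = -56*(11 + 2*(-56)) - 11055 = -56*(11 - 112) - 11055 = -56*(-101) - 11055 = 5656 - 11055 = -5399)
(n + 6914)/(20414 + 796) = (-5399 + 6914)/(20414 + 796) = 1515/21210 = 1515*(1/21210) = 1/14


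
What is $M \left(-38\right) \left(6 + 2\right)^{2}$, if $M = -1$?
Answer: $2432$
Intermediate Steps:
$M \left(-38\right) \left(6 + 2\right)^{2} = \left(-1\right) \left(-38\right) \left(6 + 2\right)^{2} = 38 \cdot 8^{2} = 38 \cdot 64 = 2432$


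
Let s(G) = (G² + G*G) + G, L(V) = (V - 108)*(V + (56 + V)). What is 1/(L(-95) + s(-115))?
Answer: 1/53537 ≈ 1.8679e-5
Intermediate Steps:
L(V) = (-108 + V)*(56 + 2*V)
s(G) = G + 2*G² (s(G) = (G² + G²) + G = 2*G² + G = G + 2*G²)
1/(L(-95) + s(-115)) = 1/((-6048 - 160*(-95) + 2*(-95)²) - 115*(1 + 2*(-115))) = 1/((-6048 + 15200 + 2*9025) - 115*(1 - 230)) = 1/((-6048 + 15200 + 18050) - 115*(-229)) = 1/(27202 + 26335) = 1/53537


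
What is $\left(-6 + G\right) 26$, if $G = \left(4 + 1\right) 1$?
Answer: $-26$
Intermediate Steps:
$G = 5$ ($G = 5 \cdot 1 = 5$)
$\left(-6 + G\right) 26 = \left(-6 + 5\right) 26 = \left(-1\right) 26 = -26$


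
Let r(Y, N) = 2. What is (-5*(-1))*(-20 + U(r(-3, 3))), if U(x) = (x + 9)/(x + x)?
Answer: -345/4 ≈ -86.250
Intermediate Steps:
U(x) = (9 + x)/(2*x) (U(x) = (9 + x)/((2*x)) = (9 + x)*(1/(2*x)) = (9 + x)/(2*x))
(-5*(-1))*(-20 + U(r(-3, 3))) = (-5*(-1))*(-20 + (½)*(9 + 2)/2) = 5*(-20 + (½)*(½)*11) = 5*(-20 + 11/4) = 5*(-69/4) = -345/4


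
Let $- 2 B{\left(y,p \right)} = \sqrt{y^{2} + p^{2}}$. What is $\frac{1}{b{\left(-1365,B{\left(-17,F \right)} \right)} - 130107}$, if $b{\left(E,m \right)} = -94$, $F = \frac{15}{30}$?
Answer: $- \frac{1}{130201} \approx -7.6804 \cdot 10^{-6}$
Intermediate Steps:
$F = \frac{1}{2}$ ($F = 15 \cdot \frac{1}{30} = \frac{1}{2} \approx 0.5$)
$B{\left(y,p \right)} = - \frac{\sqrt{p^{2} + y^{2}}}{2}$ ($B{\left(y,p \right)} = - \frac{\sqrt{y^{2} + p^{2}}}{2} = - \frac{\sqrt{p^{2} + y^{2}}}{2}$)
$\frac{1}{b{\left(-1365,B{\left(-17,F \right)} \right)} - 130107} = \frac{1}{-94 - 130107} = \frac{1}{-130201} = - \frac{1}{130201}$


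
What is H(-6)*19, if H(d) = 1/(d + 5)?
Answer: -19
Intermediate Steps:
H(d) = 1/(5 + d)
H(-6)*19 = 19/(5 - 6) = 19/(-1) = -1*19 = -19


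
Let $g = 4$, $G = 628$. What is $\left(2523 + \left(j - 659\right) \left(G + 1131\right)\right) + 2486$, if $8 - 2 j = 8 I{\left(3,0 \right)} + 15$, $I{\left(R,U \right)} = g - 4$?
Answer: $- \frac{2320657}{2} \approx -1.1603 \cdot 10^{6}$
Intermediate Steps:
$I{\left(R,U \right)} = 0$ ($I{\left(R,U \right)} = 4 - 4 = 0$)
$j = - \frac{7}{2}$ ($j = 4 - \frac{8 \cdot 0 + 15}{2} = 4 - \frac{0 + 15}{2} = 4 - \frac{15}{2} = - \frac{7}{2} \approx -3.5$)
$\left(2523 + \left(j - 659\right) \left(G + 1131\right)\right) + 2486 = \left(2523 + \left(- \frac{7}{2} - 659\right) \left(628 + 1131\right)\right) + 2486 = \left(2523 - \frac{2330675}{2}\right) + 2486 = - \frac{2325629}{2} + 2486 = - \frac{2320657}{2}$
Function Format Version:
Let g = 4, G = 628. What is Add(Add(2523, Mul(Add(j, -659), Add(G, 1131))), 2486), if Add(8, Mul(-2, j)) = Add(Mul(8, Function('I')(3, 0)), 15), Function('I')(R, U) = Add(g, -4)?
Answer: Rational(-2320657, 2) ≈ -1.1603e+6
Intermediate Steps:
Function('I')(R, U) = 0 (Function('I')(R, U) = Add(4, -4) = 0)
j = Rational(-7, 2) (j = Add(4, Mul(Rational(-1, 2), Add(Mul(8, 0), 15))) = Add(4, Mul(Rational(-1, 2), Add(0, 15))) = Add(4, Mul(Rational(-1, 2), 15)) = Add(4, Rational(-15, 2)) = Rational(-7, 2) ≈ -3.5000)
Add(Add(2523, Mul(Add(j, -659), Add(G, 1131))), 2486) = Add(Add(2523, Mul(Add(Rational(-7, 2), -659), Add(628, 1131))), 2486) = Add(Add(2523, Mul(Rational(-1325, 2), 1759)), 2486) = Add(Add(2523, Rational(-2330675, 2)), 2486) = Add(Rational(-2325629, 2), 2486) = Rational(-2320657, 2)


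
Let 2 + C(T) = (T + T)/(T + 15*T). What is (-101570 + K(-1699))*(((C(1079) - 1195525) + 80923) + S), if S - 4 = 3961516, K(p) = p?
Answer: -2351985450501/8 ≈ -2.9400e+11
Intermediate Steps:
S = 3961520 (S = 4 + 3961516 = 3961520)
C(T) = -15/8 (C(T) = -2 + (T + T)/(T + 15*T) = -2 + (2*T)/((16*T)) = -2 + (2*T)*(1/(16*T)) = -2 + ⅛ = -15/8)
(-101570 + K(-1699))*(((C(1079) - 1195525) + 80923) + S) = (-101570 - 1699)*(((-15/8 - 1195525) + 80923) + 3961520) = -103269*((-9564215/8 + 80923) + 3961520) = -103269*(-8916831/8 + 3961520) = -103269*22775329/8 = -2351985450501/8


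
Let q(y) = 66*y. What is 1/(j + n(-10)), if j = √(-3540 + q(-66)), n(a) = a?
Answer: -5/3998 - I*√1974/3998 ≈ -0.0012506 - 0.011113*I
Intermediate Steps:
j = 2*I*√1974 (j = √(-3540 + 66*(-66)) = √(-3540 - 4356) = √(-7896) = 2*I*√1974 ≈ 88.859*I)
1/(j + n(-10)) = 1/(2*I*√1974 - 10) = 1/(-10 + 2*I*√1974)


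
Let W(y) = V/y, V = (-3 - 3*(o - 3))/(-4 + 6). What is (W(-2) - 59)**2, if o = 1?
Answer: 57121/16 ≈ 3570.1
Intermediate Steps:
V = 3/2 (V = (-3 - 3*(1 - 3))/(-4 + 6) = (-3 - 3*(-2))/2 = (-3 + 6)*(1/2) = 3*(1/2) = 3/2 ≈ 1.5000)
W(y) = 3/(2*y)
(W(-2) - 59)**2 = ((3/2)/(-2) - 59)**2 = ((3/2)*(-1/2) - 59)**2 = (-3/4 - 59)**2 = (-239/4)**2 = 57121/16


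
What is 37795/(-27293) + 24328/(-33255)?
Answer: -1920856829/907628715 ≈ -2.1163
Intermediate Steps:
37795/(-27293) + 24328/(-33255) = 37795*(-1/27293) + 24328*(-1/33255) = -37795/27293 - 24328/33255 = -1920856829/907628715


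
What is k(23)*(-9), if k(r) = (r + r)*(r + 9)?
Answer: -13248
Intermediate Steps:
k(r) = 2*r*(9 + r) (k(r) = (2*r)*(9 + r) = 2*r*(9 + r))
k(23)*(-9) = (2*23*(9 + 23))*(-9) = (2*23*32)*(-9) = 1472*(-9) = -13248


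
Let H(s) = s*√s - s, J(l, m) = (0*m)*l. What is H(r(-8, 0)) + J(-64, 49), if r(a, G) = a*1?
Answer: 8 - 16*I*√2 ≈ 8.0 - 22.627*I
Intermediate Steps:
J(l, m) = 0 (J(l, m) = 0*l = 0)
r(a, G) = a
H(s) = s^(3/2) - s
H(r(-8, 0)) + J(-64, 49) = ((-8)^(3/2) - 1*(-8)) + 0 = (-16*I*√2 + 8) + 0 = (8 - 16*I*√2) + 0 = 8 - 16*I*√2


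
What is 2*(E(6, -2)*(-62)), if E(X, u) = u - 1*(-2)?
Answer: 0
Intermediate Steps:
E(X, u) = 2 + u (E(X, u) = u + 2 = 2 + u)
2*(E(6, -2)*(-62)) = 2*((2 - 2)*(-62)) = 2*(0*(-62)) = 2*0 = 0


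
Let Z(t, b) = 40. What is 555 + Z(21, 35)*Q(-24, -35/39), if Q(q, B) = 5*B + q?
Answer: -22795/39 ≈ -584.49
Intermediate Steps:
Q(q, B) = q + 5*B
555 + Z(21, 35)*Q(-24, -35/39) = 555 + 40*(-24 + 5*(-35/39)) = 555 + 40*(-24 - 175/39) = 555 + 40*(-1111/39) = 555 - 44440/39 = -22795/39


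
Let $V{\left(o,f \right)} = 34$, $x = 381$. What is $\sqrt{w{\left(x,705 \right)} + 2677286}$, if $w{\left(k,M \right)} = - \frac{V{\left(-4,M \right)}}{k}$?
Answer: $\frac{38 \sqrt{269139543}}{381} \approx 1636.2$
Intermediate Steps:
$w{\left(k,M \right)} = - \frac{34}{k}$
$\sqrt{w{\left(x,705 \right)} + 2677286} = \sqrt{- \frac{34}{381} + 2677286} = \sqrt{\frac{1020045932}{381}} = \frac{38 \sqrt{269139543}}{381}$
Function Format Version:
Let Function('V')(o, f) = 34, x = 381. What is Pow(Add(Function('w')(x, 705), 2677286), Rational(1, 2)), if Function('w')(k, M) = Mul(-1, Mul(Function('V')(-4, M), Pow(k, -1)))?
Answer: Mul(Rational(38, 381), Pow(269139543, Rational(1, 2))) ≈ 1636.2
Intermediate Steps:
Function('w')(k, M) = Mul(-34, Pow(k, -1)) (Function('w')(k, M) = Mul(-1, Mul(34, Pow(k, -1))) = Mul(-34, Pow(k, -1)))
Pow(Add(Function('w')(x, 705), 2677286), Rational(1, 2)) = Pow(Add(Mul(-34, Pow(381, -1)), 2677286), Rational(1, 2)) = Pow(Add(Mul(-34, Rational(1, 381)), 2677286), Rational(1, 2)) = Pow(Add(Rational(-34, 381), 2677286), Rational(1, 2)) = Pow(Rational(1020045932, 381), Rational(1, 2)) = Mul(Rational(38, 381), Pow(269139543, Rational(1, 2)))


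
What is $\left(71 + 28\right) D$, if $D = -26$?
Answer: $-2574$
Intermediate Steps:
$\left(71 + 28\right) D = \left(71 + 28\right) \left(-26\right) = 99 \left(-26\right) = -2574$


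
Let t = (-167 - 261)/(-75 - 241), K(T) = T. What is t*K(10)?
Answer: 1070/79 ≈ 13.544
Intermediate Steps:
t = 107/79 (t = -428/(-316) = -428*(-1/316) = 107/79 ≈ 1.3544)
t*K(10) = (107/79)*10 = 1070/79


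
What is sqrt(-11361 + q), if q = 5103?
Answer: I*sqrt(6258) ≈ 79.108*I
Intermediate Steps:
sqrt(-11361 + q) = sqrt(-11361 + 5103) = sqrt(-6258) = I*sqrt(6258)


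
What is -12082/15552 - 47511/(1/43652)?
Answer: -16127036543513/7776 ≈ -2.0740e+9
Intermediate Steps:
-12082/15552 - 47511/(1/43652) = -12082*1/15552 - 47511/1/43652 = -6041/7776 - 47511*43652 = -6041/7776 - 2073950172 = -16127036543513/7776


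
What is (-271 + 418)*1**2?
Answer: 147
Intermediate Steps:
(-271 + 418)*1**2 = 147*1 = 147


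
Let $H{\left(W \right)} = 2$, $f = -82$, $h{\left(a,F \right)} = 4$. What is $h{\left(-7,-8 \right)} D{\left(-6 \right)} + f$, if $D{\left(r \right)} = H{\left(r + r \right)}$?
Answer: $-74$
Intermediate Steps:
$D{\left(r \right)} = 2$
$h{\left(-7,-8 \right)} D{\left(-6 \right)} + f = 4 \cdot 2 - 82 = 8 - 82 = -74$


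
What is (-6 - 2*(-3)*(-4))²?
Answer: 900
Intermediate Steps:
(-6 - 2*(-3)*(-4))² = (-6 - (-6)*(-4))² = (-6 - 1*24)² = (-6 - 24)² = (-30)² = 900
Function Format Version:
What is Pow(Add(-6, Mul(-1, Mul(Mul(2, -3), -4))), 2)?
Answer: 900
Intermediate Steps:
Pow(Add(-6, Mul(-1, Mul(Mul(2, -3), -4))), 2) = Pow(Add(-6, Mul(-1, Mul(-6, -4))), 2) = Pow(Add(-6, Mul(-1, 24)), 2) = Pow(Add(-6, -24), 2) = Pow(-30, 2) = 900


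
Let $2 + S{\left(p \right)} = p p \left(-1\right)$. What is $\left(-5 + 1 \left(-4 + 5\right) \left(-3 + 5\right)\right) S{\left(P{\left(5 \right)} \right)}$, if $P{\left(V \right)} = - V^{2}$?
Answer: $1881$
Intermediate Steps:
$S{\left(p \right)} = -2 - p^{2}$ ($S{\left(p \right)} = -2 + p p \left(-1\right) = -2 + p^{2} \left(-1\right) = -2 - p^{2}$)
$\left(-5 + 1 \left(-4 + 5\right) \left(-3 + 5\right)\right) S{\left(P{\left(5 \right)} \right)} = \left(-5 + 1 \left(-4 + 5\right) \left(-3 + 5\right)\right) \left(-2 - \left(- 5^{2}\right)^{2}\right) = \left(-5 + 1 \cdot 1 \cdot 2\right) \left(-2 - \left(\left(-1\right) 25\right)^{2}\right) = \left(-5 + 1 \cdot 2\right) \left(-2 - \left(-25\right)^{2}\right) = \left(-5 + 2\right) \left(-2 - 625\right) = - 3 \left(-2 - 625\right) = \left(-3\right) \left(-627\right) = 1881$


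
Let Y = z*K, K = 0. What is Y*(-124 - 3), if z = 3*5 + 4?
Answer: 0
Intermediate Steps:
z = 19 (z = 15 + 4 = 19)
Y = 0 (Y = 19*0 = 0)
Y*(-124 - 3) = 0*(-124 - 3) = 0*(-127) = 0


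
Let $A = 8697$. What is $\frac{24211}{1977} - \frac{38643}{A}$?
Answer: $\frac{44721952}{5731323} \approx 7.8031$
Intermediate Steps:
$\frac{24211}{1977} - \frac{38643}{A} = \frac{24211}{1977} - \frac{38643}{8697} = 24211 \cdot \frac{1}{1977} - \frac{12881}{2899} = \frac{24211}{1977} - \frac{12881}{2899} = \frac{44721952}{5731323}$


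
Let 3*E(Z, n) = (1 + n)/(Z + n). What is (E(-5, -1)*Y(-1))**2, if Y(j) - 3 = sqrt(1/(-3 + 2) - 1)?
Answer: 0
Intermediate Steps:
E(Z, n) = (1 + n)/(3*(Z + n)) (E(Z, n) = ((1 + n)/(Z + n))/3 = (1 + n)/(3*(Z + n)))
Y(j) = 3 + I*sqrt(2) (Y(j) = 3 + sqrt(1/(-3 + 2) - 1) = 3 + sqrt(1/(-1) - 1) = 3 + sqrt(-1 - 1) = 3 + sqrt(-2) = 3 + I*sqrt(2))
(E(-5, -1)*Y(-1))**2 = (((1 - 1)/(3*(-5 - 1)))*(3 + I*sqrt(2)))**2 = (((1/3)*0/(-6))*(3 + I*sqrt(2)))**2 = (((1/3)*(-1/6)*0)*(3 + I*sqrt(2)))**2 = (0*(3 + I*sqrt(2)))**2 = 0**2 = 0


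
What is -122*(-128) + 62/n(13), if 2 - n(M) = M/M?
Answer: 15678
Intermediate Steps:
n(M) = 1 (n(M) = 2 - M/M = 2 - 1*1 = 2 - 1 = 1)
-122*(-128) + 62/n(13) = -122*(-128) + 62/1 = 15616 + 62*1 = 15616 + 62 = 15678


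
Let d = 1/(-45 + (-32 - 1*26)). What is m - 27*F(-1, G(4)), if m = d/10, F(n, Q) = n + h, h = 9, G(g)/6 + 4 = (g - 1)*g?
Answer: -222481/1030 ≈ -216.00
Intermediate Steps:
G(g) = -24 + 6*g*(-1 + g) (G(g) = -24 + 6*((g - 1)*g) = -24 + 6*((-1 + g)*g) = -24 + 6*(g*(-1 + g)) = -24 + 6*g*(-1 + g))
F(n, Q) = 9 + n (F(n, Q) = n + 9 = 9 + n)
d = -1/103 (d = 1/(-45 + (-32 - 26)) = 1/(-45 - 58) = 1/(-103) = -1/103 ≈ -0.0097087)
m = -1/1030 (m = -1/103/10 = -1/103*1/10 = -1/1030 ≈ -0.00097087)
m - 27*F(-1, G(4)) = -1/1030 - 27*(9 - 1) = -1/1030 - 27*8 = -1/1030 - 216 = -222481/1030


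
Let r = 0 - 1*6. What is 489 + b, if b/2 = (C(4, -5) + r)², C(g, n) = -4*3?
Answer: 1137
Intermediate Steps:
C(g, n) = -12
r = -6 (r = 0 - 6 = -6)
b = 648 (b = 2*(-12 - 6)² = 2*(-18)² = 2*324 = 648)
489 + b = 489 + 648 = 1137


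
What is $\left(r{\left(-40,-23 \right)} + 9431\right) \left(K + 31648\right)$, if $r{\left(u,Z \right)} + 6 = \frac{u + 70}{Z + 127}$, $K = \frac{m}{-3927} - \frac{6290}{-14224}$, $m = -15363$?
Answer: $\frac{2947401688232535}{9879584} \approx 2.9833 \cdot 10^{8}$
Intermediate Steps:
$K = \frac{827293}{189992}$ ($K = - \frac{15363}{-3927} - \frac{6290}{-14224} = \left(-15363\right) \left(- \frac{1}{3927}\right) - - \frac{3145}{7112} = \frac{5121}{1309} + \frac{3145}{7112} = \frac{827293}{189992} \approx 4.3544$)
$r{\left(u,Z \right)} = -6 + \frac{70 + u}{127 + Z}$ ($r{\left(u,Z \right)} = -6 + \frac{u + 70}{Z + 127} = -6 + \frac{70 + u}{127 + Z}$)
$\left(r{\left(-40,-23 \right)} + 9431\right) \left(K + 31648\right) = \left(\frac{-692 - 40 - -138}{127 - 23} + 9431\right) \left(\frac{827293}{189992} + 31648\right) = \left(\frac{-692 - 40 + 138}{104} + 9431\right) \frac{6013694109}{189992} = \left(\frac{1}{104} \left(-594\right) + 9431\right) \frac{6013694109}{189992} = \left(- \frac{297}{52} + 9431\right) \frac{6013694109}{189992} = \frac{490115}{52} \cdot \frac{6013694109}{189992} = \frac{2947401688232535}{9879584}$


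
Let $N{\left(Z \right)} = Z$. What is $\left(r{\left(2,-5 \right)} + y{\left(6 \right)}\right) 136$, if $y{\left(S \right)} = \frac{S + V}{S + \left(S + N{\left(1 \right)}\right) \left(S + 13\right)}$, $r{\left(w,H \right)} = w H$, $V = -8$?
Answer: $- \frac{189312}{139} \approx -1362.0$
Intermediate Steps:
$r{\left(w,H \right)} = H w$
$y{\left(S \right)} = \frac{-8 + S}{S + \left(1 + S\right) \left(13 + S\right)}$ ($y{\left(S \right)} = \frac{S - 8}{S + \left(S + 1\right) \left(S + 13\right)} = \frac{-8 + S}{S + \left(1 + S\right) \left(13 + S\right)}$)
$\left(r{\left(2,-5 \right)} + y{\left(6 \right)}\right) 136 = \left(\left(-5\right) 2 + \frac{-8 + 6}{13 + 6^{2} + 15 \cdot 6}\right) 136 = \left(-10 + \frac{1}{13 + 36 + 90} \left(-2\right)\right) 136 = \left(-10 + \frac{1}{139} \left(-2\right)\right) 136 = \left(-10 - \frac{2}{139}\right) 136 = \left(- \frac{1392}{139}\right) 136 = - \frac{189312}{139}$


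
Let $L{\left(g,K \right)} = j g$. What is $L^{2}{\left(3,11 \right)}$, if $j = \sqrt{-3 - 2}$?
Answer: $-45$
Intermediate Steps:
$j = i \sqrt{5}$ ($j = \sqrt{-5} = i \sqrt{5} \approx 2.2361 i$)
$L{\left(g,K \right)} = i g \sqrt{5}$ ($L{\left(g,K \right)} = i \sqrt{5} g = i g \sqrt{5}$)
$L^{2}{\left(3,11 \right)} = \left(i 3 \sqrt{5}\right)^{2} = \left(3 i \sqrt{5}\right)^{2} = -45$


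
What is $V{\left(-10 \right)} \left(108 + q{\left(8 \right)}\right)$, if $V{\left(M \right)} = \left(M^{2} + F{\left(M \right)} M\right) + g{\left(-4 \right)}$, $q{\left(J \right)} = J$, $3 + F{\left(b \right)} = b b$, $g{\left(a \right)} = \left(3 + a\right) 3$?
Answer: $-101268$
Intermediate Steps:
$g{\left(a \right)} = 9 + 3 a$
$F{\left(b \right)} = -3 + b^{2}$ ($F{\left(b \right)} = -3 + b b = -3 + b^{2}$)
$V{\left(M \right)} = -3 + M^{2} + M \left(-3 + M^{2}\right)$ ($V{\left(M \right)} = \left(M^{2} + \left(-3 + M^{2}\right) M\right) + \left(9 + 3 \left(-4\right)\right) = \left(M^{2} + M \left(-3 + M^{2}\right)\right) + \left(9 - 12\right) = \left(M^{2} + M \left(-3 + M^{2}\right)\right) - 3 = -3 + M^{2} + M \left(-3 + M^{2}\right)$)
$V{\left(-10 \right)} \left(108 + q{\left(8 \right)}\right) = \left(-3 + \left(-10\right)^{2} - 10 \left(-3 + \left(-10\right)^{2}\right)\right) \left(108 + 8\right) = \left(-3 + 100 - 10 \left(-3 + 100\right)\right) 116 = \left(-3 + 100 - 970\right) 116 = \left(-873\right) 116 = -101268$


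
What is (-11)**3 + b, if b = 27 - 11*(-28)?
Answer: -996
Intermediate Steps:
b = 335 (b = 27 + 308 = 335)
(-11)**3 + b = (-11)**3 + 335 = -1331 + 335 = -996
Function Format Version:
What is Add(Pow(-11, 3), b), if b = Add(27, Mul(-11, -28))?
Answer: -996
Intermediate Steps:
b = 335 (b = Add(27, 308) = 335)
Add(Pow(-11, 3), b) = Add(Pow(-11, 3), 335) = Add(-1331, 335) = -996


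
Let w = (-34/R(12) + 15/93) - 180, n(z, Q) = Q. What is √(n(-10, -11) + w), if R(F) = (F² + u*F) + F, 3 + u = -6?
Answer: I*√26507046/372 ≈ 13.84*I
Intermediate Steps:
u = -9 (u = -3 - 6 = -9)
R(F) = F² - 8*F (R(F) = (F² - 9*F) + F = F² - 8*F)
w = -134327/744 (w = (-34*1/(12*(-8 + 12)) + 15/93) - 180 = (-34/(12*4) + 15*(1/93)) - 180 = (-34/48 + 5/31) - 180 = (-34*1/48 + 5/31) - 180 = (-17/24 + 5/31) - 180 = -407/744 - 180 = -134327/744 ≈ -180.55)
√(n(-10, -11) + w) = √(-11 - 134327/744) = √(-142511/744) = I*√26507046/372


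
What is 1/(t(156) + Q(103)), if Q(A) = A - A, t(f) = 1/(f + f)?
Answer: 312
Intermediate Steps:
t(f) = 1/(2*f)
Q(A) = 0
1/(t(156) + Q(103)) = 1/((1/2)/156 + 0) = 1/((1/2)*(1/156) + 0) = 1/(1/312 + 0) = 1/(1/312) = 312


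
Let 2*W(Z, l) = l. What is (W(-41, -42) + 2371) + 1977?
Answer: 4327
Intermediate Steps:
W(Z, l) = l/2
(W(-41, -42) + 2371) + 1977 = ((½)*(-42) + 2371) + 1977 = (-21 + 2371) + 1977 = 2350 + 1977 = 4327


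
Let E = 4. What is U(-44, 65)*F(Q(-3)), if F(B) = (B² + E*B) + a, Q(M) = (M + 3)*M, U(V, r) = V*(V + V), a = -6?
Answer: -23232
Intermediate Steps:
U(V, r) = 2*V² (U(V, r) = V*(2*V) = 2*V²)
Q(M) = M*(3 + M) (Q(M) = (3 + M)*M = M*(3 + M))
F(B) = -6 + B² + 4*B (F(B) = (B² + 4*B) - 6 = -6 + B² + 4*B)
U(-44, 65)*F(Q(-3)) = (2*(-44)²)*(-6 + (-3*(3 - 3))² + 4*(-3*(3 - 3))) = (2*1936)*(-6 + (-3*0)² + 4*(-3*0)) = 3872*(-6 + 0² + 4*0) = 3872*(-6 + 0 + 0) = 3872*(-6) = -23232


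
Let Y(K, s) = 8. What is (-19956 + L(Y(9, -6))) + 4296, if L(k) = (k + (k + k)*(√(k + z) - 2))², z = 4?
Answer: -12012 - 1536*√3 ≈ -14672.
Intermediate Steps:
L(k) = (k + 2*k*(-2 + √(4 + k)))² (L(k) = (k + (k + k)*(√(k + 4) - 2))² = (k + (2*k)*(√(4 + k) - 2))² = (k + (2*k)*(-2 + √(4 + k)))² = (k + 2*k*(-2 + √(4 + k)))²)
(-19956 + L(Y(9, -6))) + 4296 = (-19956 + 8²*(-3 + 2*√(4 + 8))²) + 4296 = (-19956 + 64*(-3 + 2*√12)²) + 4296 = (-19956 + 64*(-3 + 2*(2*√3))²) + 4296 = (-19956 + 64*(-3 + 4*√3)²) + 4296 = -15660 + 64*(-3 + 4*√3)²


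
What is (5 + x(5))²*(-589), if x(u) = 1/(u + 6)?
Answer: -1847104/121 ≈ -15265.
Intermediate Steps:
x(u) = 1/(6 + u)
(5 + x(5))²*(-589) = (5 + 1/(6 + 5))²*(-589) = (5 + 1/11)²*(-589) = (56/11)²*(-589) = (3136/121)*(-589) = -1847104/121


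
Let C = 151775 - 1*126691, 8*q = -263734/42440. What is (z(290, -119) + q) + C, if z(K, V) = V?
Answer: 4237926533/169760 ≈ 24964.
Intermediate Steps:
q = -131867/169760 (q = (-263734/42440)/8 = (-263734*1/42440)/8 = (1/8)*(-131867/21220) = -131867/169760 ≈ -0.77678)
C = 25084 (C = 151775 - 126691 = 25084)
(z(290, -119) + q) + C = (-119 - 131867/169760) + 25084 = -20333307/169760 + 25084 = 4237926533/169760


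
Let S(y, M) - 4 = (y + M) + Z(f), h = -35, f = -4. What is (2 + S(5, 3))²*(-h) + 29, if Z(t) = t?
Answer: 3529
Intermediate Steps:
S(y, M) = M + y (S(y, M) = 4 + ((y + M) - 4) = 4 + ((M + y) - 4) = 4 + (-4 + M + y) = M + y)
(2 + S(5, 3))²*(-h) + 29 = (2 + (3 + 5))²*(-1*(-35)) + 29 = (2 + 8)²*35 + 29 = 10²*35 + 29 = 100*35 + 29 = 3500 + 29 = 3529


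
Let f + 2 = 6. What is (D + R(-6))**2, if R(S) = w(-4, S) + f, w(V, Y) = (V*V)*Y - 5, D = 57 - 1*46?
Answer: 7396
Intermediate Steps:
D = 11 (D = 57 - 46 = 11)
f = 4 (f = -2 + 6 = 4)
w(V, Y) = -5 + Y*V**2 (w(V, Y) = V**2*Y - 5 = Y*V**2 - 5 = -5 + Y*V**2)
R(S) = -1 + 16*S (R(S) = (-5 + S*(-4)**2) + 4 = (-5 + S*16) + 4 = (-5 + 16*S) + 4 = -1 + 16*S)
(D + R(-6))**2 = (11 + (-1 + 16*(-6)))**2 = (11 + (-1 - 96))**2 = (11 - 97)**2 = (-86)**2 = 7396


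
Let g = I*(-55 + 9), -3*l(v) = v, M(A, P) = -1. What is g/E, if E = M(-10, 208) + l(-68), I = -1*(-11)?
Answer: -1518/65 ≈ -23.354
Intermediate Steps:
I = 11
l(v) = -v/3
g = -506 (g = 11*(-55 + 9) = 11*(-46) = -506)
E = 65/3 (E = -1 - 1/3*(-68) = -1 + 68/3 = 65/3 ≈ 21.667)
g/E = -506/65/3 = -506*3/65 = -1518/65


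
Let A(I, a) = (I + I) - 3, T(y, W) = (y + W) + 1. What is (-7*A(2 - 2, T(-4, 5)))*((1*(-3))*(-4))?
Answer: 252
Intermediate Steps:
T(y, W) = 1 + W + y (T(y, W) = (W + y) + 1 = 1 + W + y)
A(I, a) = -3 + 2*I (A(I, a) = 2*I - 3 = -3 + 2*I)
(-7*A(2 - 2, T(-4, 5)))*((1*(-3))*(-4)) = (-7*(-3 + 2*(2 - 2)))*((1*(-3))*(-4)) = (-7*(-3 + 2*0))*(-3*(-4)) = -7*(-3 + 0)*12 = -7*(-3)*12 = 21*12 = 252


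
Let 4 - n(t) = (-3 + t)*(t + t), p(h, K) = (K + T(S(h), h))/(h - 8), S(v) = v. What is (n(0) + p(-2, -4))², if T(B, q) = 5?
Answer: 1521/100 ≈ 15.210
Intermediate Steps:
p(h, K) = (5 + K)/(-8 + h) (p(h, K) = (K + 5)/(h - 8) = (5 + K)/(-8 + h))
n(t) = 4 - 2*t*(-3 + t) (n(t) = 4 - (-3 + t)*(t + t) = 4 - (-3 + t)*2*t = 4 - 2*t*(-3 + t))
(n(0) + p(-2, -4))² = ((4 - 2*0² + 6*0) + (5 - 4)/(-8 - 2))² = ((4 - 2*0 + 0) + 1/(-10))² = ((4 + 0 + 0) - ⅒*1)² = (4 - ⅒)² = (39/10)² = 1521/100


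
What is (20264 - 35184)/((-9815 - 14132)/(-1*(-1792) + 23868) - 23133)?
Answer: 382847200/593616727 ≈ 0.64494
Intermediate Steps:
(20264 - 35184)/((-9815 - 14132)/(-1*(-1792) + 23868) - 23133) = -14920/(-23947/(1792 + 23868) - 23133) = -14920/(-23947/25660 - 23133) = -14920/(-593616727/25660) = -14920*(-25660/593616727) = 382847200/593616727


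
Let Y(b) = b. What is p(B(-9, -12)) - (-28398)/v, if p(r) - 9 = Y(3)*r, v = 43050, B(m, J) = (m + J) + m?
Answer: -576442/7175 ≈ -80.340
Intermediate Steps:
B(m, J) = J + 2*m (B(m, J) = (J + m) + m = J + 2*m)
p(r) = 9 + 3*r
p(B(-9, -12)) - (-28398)/v = (9 + 3*(-12 + 2*(-9))) - (-28398)/43050 = (9 + 3*(-12 - 18)) - (-28398)/43050 = (9 + 3*(-30)) - 1*(-4733/7175) = (9 - 90) + 4733/7175 = -81 + 4733/7175 = -576442/7175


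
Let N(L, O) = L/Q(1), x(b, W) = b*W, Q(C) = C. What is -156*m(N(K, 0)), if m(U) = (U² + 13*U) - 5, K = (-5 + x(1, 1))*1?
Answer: 6396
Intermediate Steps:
x(b, W) = W*b
K = -4 (K = (-5 + 1*1)*1 = (-5 + 1)*1 = -4*1 = -4)
N(L, O) = L (N(L, O) = L/1 = L*1 = L)
m(U) = -5 + U² + 13*U
-156*m(N(K, 0)) = -156*(-5 + (-4)² + 13*(-4)) = -156*(-5 + 16 - 52) = -156*(-41) = 6396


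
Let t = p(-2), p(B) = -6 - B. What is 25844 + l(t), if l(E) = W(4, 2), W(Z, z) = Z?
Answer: 25848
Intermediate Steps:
t = -4 (t = -6 - 1*(-2) = -6 + 2 = -4)
l(E) = 4
25844 + l(t) = 25844 + 4 = 25848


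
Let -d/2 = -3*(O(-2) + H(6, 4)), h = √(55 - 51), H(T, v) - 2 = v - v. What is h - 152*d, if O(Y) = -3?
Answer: 914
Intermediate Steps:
H(T, v) = 2 (H(T, v) = 2 + (v - v) = 2 + 0 = 2)
h = 2 (h = √4 = 2)
d = -6 (d = -(-6)*(-3 + 2) = -(-6)*(-1) = -2*3 = -6)
h - 152*d = 2 - 152*(-6) = 2 + 912 = 914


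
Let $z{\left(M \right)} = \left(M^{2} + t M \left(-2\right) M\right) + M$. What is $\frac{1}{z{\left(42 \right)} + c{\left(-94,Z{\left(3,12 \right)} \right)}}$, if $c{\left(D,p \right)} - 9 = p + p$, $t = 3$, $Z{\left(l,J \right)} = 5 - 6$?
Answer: $- \frac{1}{8771} \approx -0.00011401$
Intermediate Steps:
$Z{\left(l,J \right)} = -1$ ($Z{\left(l,J \right)} = 5 - 6 = -1$)
$c{\left(D,p \right)} = 9 + 2 p$ ($c{\left(D,p \right)} = 9 + \left(p + p\right) = 9 + 2 p$)
$z{\left(M \right)} = M - 5 M^{2}$ ($z{\left(M \right)} = \left(M^{2} + 3 M \left(-2\right) M\right) + M = \left(M^{2} + 3 \left(- 2 M\right) M\right) + M = \left(M^{2} + - 6 M M\right) + M = \left(M^{2} - 6 M^{2}\right) + M = - 5 M^{2} + M = M - 5 M^{2}$)
$\frac{1}{z{\left(42 \right)} + c{\left(-94,Z{\left(3,12 \right)} \right)}} = \frac{1}{42 \left(1 - 210\right) + \left(9 + 2 \left(-1\right)\right)} = \frac{1}{42 \left(1 - 210\right) + \left(9 - 2\right)} = \frac{1}{42 \left(-209\right) + 7} = \frac{1}{-8778 + 7} = \frac{1}{-8771} = - \frac{1}{8771}$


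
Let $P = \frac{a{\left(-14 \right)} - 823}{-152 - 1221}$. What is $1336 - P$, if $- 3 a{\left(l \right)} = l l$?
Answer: $\frac{5500319}{4119} \approx 1335.4$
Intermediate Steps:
$a{\left(l \right)} = - \frac{l^{2}}{3}$ ($a{\left(l \right)} = - \frac{l l}{3} = - \frac{l^{2}}{3}$)
$P = \frac{2665}{4119}$ ($P = \frac{- \frac{\left(-14\right)^{2}}{3} - 823}{-152 - 1221} = \frac{\left(- \frac{1}{3}\right) 196 - 823}{-1373} = \left(- \frac{196}{3} - 823\right) \left(- \frac{1}{1373}\right) = \left(- \frac{2665}{3}\right) \left(- \frac{1}{1373}\right) = \frac{2665}{4119} \approx 0.647$)
$1336 - P = 1336 - \frac{2665}{4119} = \frac{5500319}{4119}$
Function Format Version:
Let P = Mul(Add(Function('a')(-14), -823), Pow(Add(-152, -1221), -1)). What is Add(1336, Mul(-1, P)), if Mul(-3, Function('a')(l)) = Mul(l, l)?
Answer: Rational(5500319, 4119) ≈ 1335.4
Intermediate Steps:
Function('a')(l) = Mul(Rational(-1, 3), Pow(l, 2)) (Function('a')(l) = Mul(Rational(-1, 3), Mul(l, l)) = Mul(Rational(-1, 3), Pow(l, 2)))
P = Rational(2665, 4119) (P = Mul(Add(Mul(Rational(-1, 3), Pow(-14, 2)), -823), Pow(Add(-152, -1221), -1)) = Mul(Add(Mul(Rational(-1, 3), 196), -823), Pow(-1373, -1)) = Mul(Add(Rational(-196, 3), -823), Rational(-1, 1373)) = Mul(Rational(-2665, 3), Rational(-1, 1373)) = Rational(2665, 4119) ≈ 0.64700)
Add(1336, Mul(-1, P)) = Add(1336, Mul(-1, Rational(2665, 4119))) = Add(1336, Rational(-2665, 4119)) = Rational(5500319, 4119)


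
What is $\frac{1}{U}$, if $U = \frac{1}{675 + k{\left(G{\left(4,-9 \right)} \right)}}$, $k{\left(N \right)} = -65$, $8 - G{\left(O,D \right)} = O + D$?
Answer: $610$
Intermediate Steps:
$G{\left(O,D \right)} = 8 - D - O$ ($G{\left(O,D \right)} = 8 - \left(O + D\right) = 8 - \left(D + O\right) = 8 - D - O$)
$U = \frac{1}{610}$ ($U = \frac{1}{675 - 65} = \frac{1}{610} \approx 0.0016393$)
$\frac{1}{U} = \frac{1}{\frac{1}{610}} = 610$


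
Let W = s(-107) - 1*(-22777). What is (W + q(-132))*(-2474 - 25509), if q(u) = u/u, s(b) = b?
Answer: -634402593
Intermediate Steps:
q(u) = 1
W = 22670 (W = -107 - 1*(-22777) = -107 + 22777 = 22670)
(W + q(-132))*(-2474 - 25509) = (22670 + 1)*(-2474 - 25509) = 22671*(-27983) = -634402593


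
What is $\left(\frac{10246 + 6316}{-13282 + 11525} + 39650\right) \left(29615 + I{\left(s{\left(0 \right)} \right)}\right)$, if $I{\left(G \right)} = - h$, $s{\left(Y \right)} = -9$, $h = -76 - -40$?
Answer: $\frac{295021045384}{251} \approx 1.1754 \cdot 10^{9}$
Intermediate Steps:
$h = -36$ ($h = -76 + 40 = -36$)
$I{\left(G \right)} = 36$ ($I{\left(G \right)} = \left(-1\right) \left(-36\right) = 36$)
$\left(\frac{10246 + 6316}{-13282 + 11525} + 39650\right) \left(29615 + I{\left(s{\left(0 \right)} \right)}\right) = \left(\frac{10246 + 6316}{-13282 + 11525} + 39650\right) \left(29615 + 36\right) = \left(\frac{16562}{-1757} + 39650\right) 29651 = \left(16562 \left(- \frac{1}{1757}\right) + 39650\right) 29651 = \left(- \frac{2366}{251} + 39650\right) 29651 = \frac{9949784}{251} \cdot 29651 = \frac{295021045384}{251}$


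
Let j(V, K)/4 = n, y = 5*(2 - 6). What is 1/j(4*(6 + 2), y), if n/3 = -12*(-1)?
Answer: 1/144 ≈ 0.0069444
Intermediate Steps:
y = -20 (y = 5*(-4) = -20)
n = 36 (n = 3*(-12*(-1)) = 3*12 = 36)
j(V, K) = 144 (j(V, K) = 4*36 = 144)
1/j(4*(6 + 2), y) = 1/144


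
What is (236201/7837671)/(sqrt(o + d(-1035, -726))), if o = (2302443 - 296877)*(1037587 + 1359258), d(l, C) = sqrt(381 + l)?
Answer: 236201/(7837671*sqrt(4807030839270 + I*sqrt(654))) ≈ 1.3745e-8 - 3.6563e-20*I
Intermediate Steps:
o = 4807030839270 (o = 2005566*2396845 = 4807030839270)
(236201/7837671)/(sqrt(o + d(-1035, -726))) = (236201/7837671)/(sqrt(4807030839270 + sqrt(381 - 1035))) = (236201*(1/7837671))/(sqrt(4807030839270 + sqrt(-654))) = 236201/(7837671*(sqrt(4807030839270 + I*sqrt(654)))) = 236201/(7837671*sqrt(4807030839270 + I*sqrt(654)))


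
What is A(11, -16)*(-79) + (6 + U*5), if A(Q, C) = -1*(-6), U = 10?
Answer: -418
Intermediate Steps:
A(Q, C) = 6
A(11, -16)*(-79) + (6 + U*5) = 6*(-79) + (6 + 10*5) = -474 + (6 + 50) = -474 + 56 = -418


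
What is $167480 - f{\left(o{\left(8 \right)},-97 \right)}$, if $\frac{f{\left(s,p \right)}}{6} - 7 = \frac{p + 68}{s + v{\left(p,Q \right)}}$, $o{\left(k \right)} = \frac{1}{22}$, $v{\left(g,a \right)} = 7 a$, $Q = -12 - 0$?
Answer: $\frac{309254158}{1847} \approx 1.6744 \cdot 10^{5}$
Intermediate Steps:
$Q = -12$ ($Q = -12 + 0 = -12$)
$o{\left(k \right)} = \frac{1}{22}$
$f{\left(s,p \right)} = 42 + \frac{6 \left(68 + p\right)}{-84 + s}$ ($f{\left(s,p \right)} = 42 + 6 \frac{p + 68}{s + 7 \left(-12\right)} = 42 + 6 \frac{68 + p}{s - 84} = 42 + 6 \frac{68 + p}{-84 + s} = 42 + \frac{6 \left(68 + p\right)}{-84 + s}$)
$167480 - f{\left(o{\left(8 \right)},-97 \right)} = 167480 - \frac{6 \left(-520 - 97 + 7 \cdot \frac{1}{22}\right)}{-84 + \frac{1}{22}} = 167480 - \frac{6 \left(-520 - 97 + \frac{7}{22}\right)}{- \frac{1847}{22}} = 167480 - 6 \left(- \frac{22}{1847}\right) \left(- \frac{13567}{22}\right) = 167480 - \frac{81402}{1847} = \frac{309254158}{1847}$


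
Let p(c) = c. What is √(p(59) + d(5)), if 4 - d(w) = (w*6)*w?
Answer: I*√87 ≈ 9.3274*I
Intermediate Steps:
d(w) = 4 - 6*w² (d(w) = 4 - w*6*w = 4 - 6*w*w = 4 - 6*w²)
√(p(59) + d(5)) = √(59 + (4 - 6*5²)) = √(59 + (4 - 6*25)) = √(59 + (4 - 150)) = √(59 - 146) = √(-87) = I*√87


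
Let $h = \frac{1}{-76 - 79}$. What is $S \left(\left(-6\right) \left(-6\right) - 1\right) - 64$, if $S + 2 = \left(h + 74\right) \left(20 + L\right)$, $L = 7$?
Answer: $\frac{2163487}{31} \approx 69790.0$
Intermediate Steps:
$h = - \frac{1}{155}$ ($h = \frac{1}{-155} = - \frac{1}{155} \approx -0.0064516$)
$S = \frac{309353}{155}$ ($S = -2 + \left(- \frac{1}{155} + 74\right) \left(20 + 7\right) = -2 + \frac{11469}{155} \cdot 27 = -2 + \frac{309663}{155} = \frac{309353}{155} \approx 1995.8$)
$S \left(\left(-6\right) \left(-6\right) - 1\right) - 64 = \frac{309353 \left(\left(-6\right) \left(-6\right) - 1\right)}{155} - 64 = \frac{309353 \left(36 - 1\right)}{155} - 64 = \frac{309353}{155} \cdot 35 - 64 = \frac{2165471}{31} - 64 = \frac{2163487}{31}$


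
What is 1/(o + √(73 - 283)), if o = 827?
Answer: 827/684139 - I*√210/684139 ≈ 0.0012088 - 2.1182e-5*I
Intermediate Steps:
1/(o + √(73 - 283)) = 1/(827 + √(73 - 283)) = 1/(827 + √(-210)) = 1/(827 + I*√210)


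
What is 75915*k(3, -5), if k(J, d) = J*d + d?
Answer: -1518300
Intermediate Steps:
k(J, d) = d + J*d
75915*k(3, -5) = 75915*(-5*(1 + 3)) = 75915*(-5*4) = 75915*(-20) = -1518300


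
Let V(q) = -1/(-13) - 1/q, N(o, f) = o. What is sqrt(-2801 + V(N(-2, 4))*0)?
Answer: I*sqrt(2801) ≈ 52.924*I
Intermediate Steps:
V(q) = 1/13 - 1/q (V(q) = -1*(-1/13) - 1/q = 1/13 - 1/q)
sqrt(-2801 + V(N(-2, 4))*0) = sqrt(-2801 + ((1/13)*(-13 - 2)/(-2))*0) = sqrt(-2801 + ((1/13)*(-1/2)*(-15))*0) = sqrt(-2801 + (15/26)*0) = sqrt(-2801 + 0) = sqrt(-2801) = I*sqrt(2801)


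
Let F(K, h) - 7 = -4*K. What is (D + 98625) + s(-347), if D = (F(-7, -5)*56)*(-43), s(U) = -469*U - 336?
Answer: 176752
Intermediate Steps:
F(K, h) = 7 - 4*K
s(U) = -336 - 469*U
D = -84280 (D = ((7 - 4*(-7))*56)*(-43) = ((7 + 28)*56)*(-43) = (35*56)*(-43) = 1960*(-43) = -84280)
(D + 98625) + s(-347) = (-84280 + 98625) + (-336 - 469*(-347)) = 14345 + (-336 + 162743) = 14345 + 162407 = 176752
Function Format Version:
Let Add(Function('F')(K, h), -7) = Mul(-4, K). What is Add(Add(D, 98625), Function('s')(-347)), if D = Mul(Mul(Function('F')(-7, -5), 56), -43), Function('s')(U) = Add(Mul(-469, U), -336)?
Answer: 176752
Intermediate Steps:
Function('F')(K, h) = Add(7, Mul(-4, K))
Function('s')(U) = Add(-336, Mul(-469, U))
D = -84280 (D = Mul(Mul(Add(7, Mul(-4, -7)), 56), -43) = Mul(Mul(Add(7, 28), 56), -43) = Mul(Mul(35, 56), -43) = Mul(1960, -43) = -84280)
Add(Add(D, 98625), Function('s')(-347)) = Add(Add(-84280, 98625), Add(-336, Mul(-469, -347))) = Add(14345, Add(-336, 162743)) = Add(14345, 162407) = 176752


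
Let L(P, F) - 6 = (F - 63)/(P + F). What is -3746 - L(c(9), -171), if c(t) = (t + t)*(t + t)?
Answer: -63758/17 ≈ -3750.5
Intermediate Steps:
c(t) = 4*t² (c(t) = (2*t)*(2*t) = 4*t²)
L(P, F) = 6 + (-63 + F)/(F + P) (L(P, F) = 6 + (F - 63)/(P + F) = 6 + (-63 + F)/(F + P))
-3746 - L(c(9), -171) = -3746 - (-63 + 6*(4*9²) + 7*(-171))/(-171 + 4*9²) = -3746 - (-63 + 6*(4*81) - 1197)/(-171 + 4*81) = -3746 - (-63 + 6*324 - 1197)/(-171 + 324) = -3746 - (-63 + 1944 - 1197)/153 = -3746 - 684/153 = -3746 - 1*76/17 = -3746 - 76/17 = -63758/17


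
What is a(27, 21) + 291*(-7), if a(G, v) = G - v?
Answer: -2031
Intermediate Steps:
a(27, 21) + 291*(-7) = (27 - 1*21) + 291*(-7) = (27 - 21) - 2037 = 6 - 2037 = -2031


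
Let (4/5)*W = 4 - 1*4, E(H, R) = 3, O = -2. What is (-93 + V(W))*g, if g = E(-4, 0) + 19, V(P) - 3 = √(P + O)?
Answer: -1980 + 22*I*√2 ≈ -1980.0 + 31.113*I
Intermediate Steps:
W = 0 (W = 5*(4 - 1*4)/4 = 5*(4 - 4)/4 = (5/4)*0 = 0)
V(P) = 3 + √(-2 + P) (V(P) = 3 + √(P - 2) = 3 + √(-2 + P))
g = 22 (g = 3 + 19 = 22)
(-93 + V(W))*g = (-93 + (3 + √(-2 + 0)))*22 = (-93 + (3 + √(-2)))*22 = (-93 + (3 + I*√2))*22 = (-90 + I*√2)*22 = -1980 + 22*I*√2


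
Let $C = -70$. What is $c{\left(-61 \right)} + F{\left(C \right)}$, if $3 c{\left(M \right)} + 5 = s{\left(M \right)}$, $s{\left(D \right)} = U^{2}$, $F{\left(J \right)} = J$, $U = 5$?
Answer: $- \frac{190}{3} \approx -63.333$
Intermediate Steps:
$s{\left(D \right)} = 25$ ($s{\left(D \right)} = 5^{2} = 25$)
$c{\left(M \right)} = \frac{20}{3}$ ($c{\left(M \right)} = - \frac{5}{3} + \frac{1}{3} \cdot 25 = - \frac{5}{3} + \frac{25}{3} = \frac{20}{3}$)
$c{\left(-61 \right)} + F{\left(C \right)} = \frac{20}{3} - 70 = - \frac{190}{3}$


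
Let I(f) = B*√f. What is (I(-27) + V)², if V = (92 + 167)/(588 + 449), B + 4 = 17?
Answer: -4906841666/1075369 + 20202*I*√3/1037 ≈ -4562.9 + 33.742*I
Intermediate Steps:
B = 13 (B = -4 + 17 = 13)
I(f) = 13*√f
V = 259/1037 ≈ 0.24976
(I(-27) + V)² = (13*√(-27) + 259/1037)² = (13*(3*I*√3) + 259/1037)² = (39*I*√3 + 259/1037)² = (259/1037 + 39*I*√3)²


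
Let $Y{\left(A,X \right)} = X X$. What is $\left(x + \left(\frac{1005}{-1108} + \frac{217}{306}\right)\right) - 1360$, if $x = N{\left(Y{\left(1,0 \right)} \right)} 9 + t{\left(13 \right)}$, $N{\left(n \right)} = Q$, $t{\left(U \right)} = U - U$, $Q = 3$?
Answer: $- \frac{226009039}{169524} \approx -1333.2$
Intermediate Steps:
$Y{\left(A,X \right)} = X^{2}$
$t{\left(U \right)} = 0$
$N{\left(n \right)} = 3$
$x = 27$ ($x = 3 \cdot 9 + 0 = 27 + 0 = 27$)
$\left(x + \left(\frac{1005}{-1108} + \frac{217}{306}\right)\right) - 1360 = \left(27 + \left(\frac{1005}{-1108} + \frac{217}{306}\right)\right) - 1360 = \left(27 + \left(1005 \left(- \frac{1}{1108}\right) + 217 \cdot \frac{1}{306}\right)\right) - 1360 = \left(27 + \left(- \frac{1005}{1108} + \frac{217}{306}\right)\right) - 1360 = \left(27 - \frac{33547}{169524}\right) - 1360 = \frac{4543601}{169524} - 1360 = - \frac{226009039}{169524}$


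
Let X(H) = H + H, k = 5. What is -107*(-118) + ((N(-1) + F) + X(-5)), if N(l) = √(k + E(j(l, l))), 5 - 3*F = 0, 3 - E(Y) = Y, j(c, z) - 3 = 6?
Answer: 37853/3 + I ≈ 12618.0 + 1.0*I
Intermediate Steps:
j(c, z) = 9 (j(c, z) = 3 + 6 = 9)
E(Y) = 3 - Y
F = 5/3 (F = 5/3 - ⅓*0 = 5/3 + 0 = 5/3 ≈ 1.6667)
X(H) = 2*H
N(l) = I (N(l) = √(5 + (3 - 1*9)) = √(5 + (3 - 9)) = √(5 - 6) = √(-1) = I)
-107*(-118) + ((N(-1) + F) + X(-5)) = -107*(-118) + ((I + 5/3) + 2*(-5)) = 12626 + ((5/3 + I) - 10) = 12626 + (-25/3 + I) = 37853/3 + I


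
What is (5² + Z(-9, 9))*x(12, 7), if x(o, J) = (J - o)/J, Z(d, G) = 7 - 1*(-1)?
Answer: -165/7 ≈ -23.571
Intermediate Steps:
Z(d, G) = 8 (Z(d, G) = 7 + 1 = 8)
x(o, J) = (J - o)/J
(5² + Z(-9, 9))*x(12, 7) = (5² + 8)*((7 - 1*12)/7) = (25 + 8)*((7 - 12)/7) = 33*((⅐)*(-5)) = 33*(-5/7) = -165/7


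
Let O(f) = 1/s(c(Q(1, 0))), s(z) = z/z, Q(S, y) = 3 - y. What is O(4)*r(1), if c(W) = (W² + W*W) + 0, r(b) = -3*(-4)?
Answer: 12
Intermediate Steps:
r(b) = 12
c(W) = 2*W² (c(W) = (W² + W²) + 0 = 2*W² + 0 = 2*W²)
s(z) = 1
O(f) = 1 (O(f) = 1/1 = 1)
O(4)*r(1) = 1*12 = 12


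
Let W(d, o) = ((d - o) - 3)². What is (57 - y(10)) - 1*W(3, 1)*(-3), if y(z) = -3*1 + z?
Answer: 53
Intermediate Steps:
y(z) = -3 + z
W(d, o) = (-3 + d - o)²
(57 - y(10)) - 1*W(3, 1)*(-3) = (57 - (-3 + 10)) - 1*(3 + 1 - 1*3)²*(-3) = (57 - 1*7) - 1*(3 + 1 - 3)²*(-3) = (57 - 7) - 1*1²*(-3) = 50 - 1*1*(-3) = 50 - (-3) = 50 - 1*(-3) = 50 + 3 = 53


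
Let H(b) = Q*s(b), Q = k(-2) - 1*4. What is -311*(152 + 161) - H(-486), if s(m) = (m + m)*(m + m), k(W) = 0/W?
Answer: 3681793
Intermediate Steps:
k(W) = 0
Q = -4 (Q = 0 - 1*4 = 0 - 4 = -4)
s(m) = 4*m² (s(m) = (2*m)*(2*m) = 4*m²)
H(b) = -16*b²
-311*(152 + 161) - H(-486) = -311*(152 + 161) - (-16)*(-486)² = -311*313 - (-16)*236196 = -97343 - 1*(-3779136) = -97343 + 3779136 = 3681793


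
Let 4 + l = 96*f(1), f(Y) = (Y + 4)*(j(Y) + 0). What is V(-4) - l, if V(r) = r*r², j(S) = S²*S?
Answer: -540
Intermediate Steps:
j(S) = S³
f(Y) = Y³*(4 + Y) (f(Y) = (Y + 4)*(Y³ + 0) = (4 + Y)*Y³ = Y³*(4 + Y))
V(r) = r³
l = 476 (l = -4 + 96*(1³*(4 + 1)) = -4 + 96*(1*5) = -4 + 96*5 = -4 + 480 = 476)
V(-4) - l = (-4)³ - 1*476 = -64 - 476 = -540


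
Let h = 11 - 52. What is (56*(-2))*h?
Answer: 4592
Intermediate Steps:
h = -41
(56*(-2))*h = (56*(-2))*(-41) = -112*(-41) = 4592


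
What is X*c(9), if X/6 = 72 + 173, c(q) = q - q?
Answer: 0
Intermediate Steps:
c(q) = 0
X = 1470 (X = 6*(72 + 173) = 6*245 = 1470)
X*c(9) = 1470*0 = 0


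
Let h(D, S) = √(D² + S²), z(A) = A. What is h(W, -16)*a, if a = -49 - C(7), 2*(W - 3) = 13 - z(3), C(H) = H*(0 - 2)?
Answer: -280*√5 ≈ -626.10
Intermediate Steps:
C(H) = -2*H (C(H) = H*(-2) = -2*H)
W = 8 (W = 3 + (13 - 1*3)/2 = 3 + (13 - 3)/2 = 3 + (½)*10 = 3 + 5 = 8)
a = -35 (a = -49 - (-2)*7 = -49 - 1*(-14) = -49 + 14 = -35)
h(W, -16)*a = √(8² + (-16)²)*(-35) = √(64 + 256)*(-35) = √320*(-35) = (8*√5)*(-35) = -280*√5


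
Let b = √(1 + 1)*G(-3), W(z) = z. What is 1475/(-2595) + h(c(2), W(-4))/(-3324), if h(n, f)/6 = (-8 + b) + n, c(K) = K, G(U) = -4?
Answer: -80158/143763 + 2*√2/277 ≈ -0.54736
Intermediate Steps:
b = -4*√2 (b = √(1 + 1)*(-4) = √2*(-4) = -4*√2 ≈ -5.6569)
h(n, f) = -48 - 24*√2 + 6*n (h(n, f) = 6*((-8 - 4*√2) + n) = 6*(-8 + n - 4*√2) = -48 - 24*√2 + 6*n)
1475/(-2595) + h(c(2), W(-4))/(-3324) = 1475/(-2595) + (-48 - 24*√2 + 6*2)/(-3324) = 1475*(-1/2595) + (-48 - 24*√2 + 12)*(-1/3324) = -295/519 + (-36 - 24*√2)*(-1/3324) = -295/519 + (3/277 + 2*√2/277) = -80158/143763 + 2*√2/277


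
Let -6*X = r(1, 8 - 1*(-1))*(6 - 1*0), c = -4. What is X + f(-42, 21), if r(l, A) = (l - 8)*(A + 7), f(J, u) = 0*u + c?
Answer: 108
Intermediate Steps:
f(J, u) = -4 (f(J, u) = 0*u - 4 = 0 - 4 = -4)
r(l, A) = (-8 + l)*(7 + A)
X = 112 (X = -(-56 - 8*(8 - 1*(-1)) + 7*1 + (8 - 1*(-1))*1)*(6 - 1*0)/6 = -(-56 - 8*(8 + 1) + 7 + (8 + 1)*1)*(6 + 0)/6 = -(-56 - 8*9 + 7 + 9*1)*6/6 = -(-56 - 72 + 7 + 9)*6/6 = -(-56)*6/3 = -1/6*(-672) = 112)
X + f(-42, 21) = 112 - 4 = 108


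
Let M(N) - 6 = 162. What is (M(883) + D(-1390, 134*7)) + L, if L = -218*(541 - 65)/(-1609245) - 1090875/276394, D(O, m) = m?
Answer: 490206138471397/444785662530 ≈ 1102.1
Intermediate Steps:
M(N) = 168 (M(N) = 6 + 162 = 168)
L = -1726804286783/444785662530 (L = -218*476*(-1/1609245) - 1090875*1/276394 = -103768*(-1/1609245) - 1090875/276394 = 103768/1609245 - 1090875/276394 = -1726804286783/444785662530 ≈ -3.8823)
(M(883) + D(-1390, 134*7)) + L = (168 + 134*7) - 1726804286783/444785662530 = (168 + 938) - 1726804286783/444785662530 = 1106 - 1726804286783/444785662530 = 490206138471397/444785662530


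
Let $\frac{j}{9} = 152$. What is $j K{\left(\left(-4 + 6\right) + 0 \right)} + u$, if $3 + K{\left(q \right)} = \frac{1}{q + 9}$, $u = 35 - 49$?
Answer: $- \frac{43930}{11} \approx -3993.6$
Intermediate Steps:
$j = 1368$ ($j = 9 \cdot 152 = 1368$)
$u = -14$
$K{\left(q \right)} = -3 + \frac{1}{9 + q}$ ($K{\left(q \right)} = -3 + \frac{1}{q + 9} = -3 + \frac{1}{9 + q}$)
$j K{\left(\left(-4 + 6\right) + 0 \right)} + u = 1368 \frac{-26 - 3 \left(\left(-4 + 6\right) + 0\right)}{9 + \left(\left(-4 + 6\right) + 0\right)} - 14 = 1368 \frac{-26 - 3 \left(2 + 0\right)}{9 + \left(2 + 0\right)} - 14 = 1368 \frac{-26 - 6}{9 + 2} - 14 = 1368 \frac{-26 - 6}{11} - 14 = 1368 \cdot \frac{1}{11} \left(-32\right) - 14 = 1368 \left(- \frac{32}{11}\right) - 14 = - \frac{43776}{11} - 14 = - \frac{43930}{11}$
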